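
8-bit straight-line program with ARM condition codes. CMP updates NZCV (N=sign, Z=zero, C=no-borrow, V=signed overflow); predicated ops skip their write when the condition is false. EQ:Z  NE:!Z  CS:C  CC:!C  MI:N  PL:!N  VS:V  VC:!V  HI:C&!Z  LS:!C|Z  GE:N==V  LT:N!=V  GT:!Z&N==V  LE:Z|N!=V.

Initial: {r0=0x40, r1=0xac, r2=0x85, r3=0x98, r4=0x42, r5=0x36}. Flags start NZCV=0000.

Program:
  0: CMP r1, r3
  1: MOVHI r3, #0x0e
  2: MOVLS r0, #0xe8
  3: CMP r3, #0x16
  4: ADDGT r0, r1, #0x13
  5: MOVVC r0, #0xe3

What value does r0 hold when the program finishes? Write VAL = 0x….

0: ✓ CMP  NZCV=0010
1: ✓ MOVHI  r3←0x0e
2: · MOVLS
3: ✓ CMP  NZCV=1000
4: · ADDGT
5: ✓ MOVVC  r0←0xe3

VAL = 0xe3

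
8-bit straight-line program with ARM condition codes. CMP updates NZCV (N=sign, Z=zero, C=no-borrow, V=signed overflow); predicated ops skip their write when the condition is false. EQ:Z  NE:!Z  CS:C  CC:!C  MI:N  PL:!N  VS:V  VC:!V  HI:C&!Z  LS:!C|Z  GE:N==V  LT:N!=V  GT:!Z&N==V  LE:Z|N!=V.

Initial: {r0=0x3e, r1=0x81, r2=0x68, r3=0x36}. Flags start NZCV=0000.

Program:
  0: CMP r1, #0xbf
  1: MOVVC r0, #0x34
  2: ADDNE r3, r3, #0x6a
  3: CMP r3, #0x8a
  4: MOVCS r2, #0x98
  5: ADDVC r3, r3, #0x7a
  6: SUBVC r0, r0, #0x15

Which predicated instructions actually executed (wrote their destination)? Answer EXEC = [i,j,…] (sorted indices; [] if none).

EXEC = [1,2,4,5,6]

0: ✓ CMP  NZCV=1000
1: ✓ MOVVC  r0←0x34
2: ✓ ADDNE  r3←0xa0
3: ✓ CMP  NZCV=0010
4: ✓ MOVCS  r2←0x98
5: ✓ ADDVC  r3←0x1a
6: ✓ SUBVC  r0←0x1f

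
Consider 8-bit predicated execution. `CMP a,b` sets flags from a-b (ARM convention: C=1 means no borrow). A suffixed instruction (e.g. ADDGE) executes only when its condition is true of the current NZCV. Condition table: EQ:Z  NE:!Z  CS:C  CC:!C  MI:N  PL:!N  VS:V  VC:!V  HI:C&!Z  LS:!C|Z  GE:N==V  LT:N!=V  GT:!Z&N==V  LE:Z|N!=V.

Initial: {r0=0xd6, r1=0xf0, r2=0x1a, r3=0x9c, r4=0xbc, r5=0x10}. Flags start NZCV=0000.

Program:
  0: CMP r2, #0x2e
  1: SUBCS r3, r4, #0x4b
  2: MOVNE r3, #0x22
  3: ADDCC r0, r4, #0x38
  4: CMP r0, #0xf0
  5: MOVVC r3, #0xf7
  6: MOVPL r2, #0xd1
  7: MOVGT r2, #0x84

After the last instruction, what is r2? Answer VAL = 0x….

[0] flags=1000 → (cmp)
[1] flags=1000 CS?F → skip
[2] flags=1000 NE?T → r3=0x22
[3] flags=1000 CC?T → r0=0xf4
[4] flags=0010 → (cmp)
[5] flags=0010 VC?T → r3=0xf7
[6] flags=0010 PL?T → r2=0xd1
[7] flags=0010 GT?T → r2=0x84

VAL = 0x84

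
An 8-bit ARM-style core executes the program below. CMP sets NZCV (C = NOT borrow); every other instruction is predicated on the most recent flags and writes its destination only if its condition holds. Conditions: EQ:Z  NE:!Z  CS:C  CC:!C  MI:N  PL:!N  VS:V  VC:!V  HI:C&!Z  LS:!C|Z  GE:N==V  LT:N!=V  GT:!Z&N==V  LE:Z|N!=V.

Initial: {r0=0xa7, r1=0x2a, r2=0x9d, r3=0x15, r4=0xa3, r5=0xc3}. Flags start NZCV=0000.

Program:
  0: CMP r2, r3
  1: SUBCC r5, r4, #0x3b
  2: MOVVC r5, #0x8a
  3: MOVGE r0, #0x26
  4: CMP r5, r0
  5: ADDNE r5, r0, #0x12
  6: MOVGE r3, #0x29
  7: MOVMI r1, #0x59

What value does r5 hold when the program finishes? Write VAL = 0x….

VAL = 0xb9

0: ✓ CMP  NZCV=1010
1: · SUBCC
2: ✓ MOVVC  r5←0x8a
3: · MOVGE
4: ✓ CMP  NZCV=1000
5: ✓ ADDNE  r5←0xb9
6: · MOVGE
7: ✓ MOVMI  r1←0x59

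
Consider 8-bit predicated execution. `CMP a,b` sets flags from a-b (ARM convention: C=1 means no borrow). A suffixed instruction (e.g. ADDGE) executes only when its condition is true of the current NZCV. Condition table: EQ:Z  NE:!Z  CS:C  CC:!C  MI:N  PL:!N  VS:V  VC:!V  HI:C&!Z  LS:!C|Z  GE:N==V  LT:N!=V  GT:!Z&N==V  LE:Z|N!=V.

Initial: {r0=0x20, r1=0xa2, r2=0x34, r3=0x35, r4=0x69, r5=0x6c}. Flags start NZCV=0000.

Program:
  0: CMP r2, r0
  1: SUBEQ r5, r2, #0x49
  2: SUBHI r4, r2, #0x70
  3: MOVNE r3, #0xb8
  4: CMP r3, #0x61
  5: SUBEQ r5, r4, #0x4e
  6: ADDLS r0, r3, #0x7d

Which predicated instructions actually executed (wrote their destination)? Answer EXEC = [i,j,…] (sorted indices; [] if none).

[0] flags=0010 → (cmp)
[1] flags=0010 EQ?F → skip
[2] flags=0010 HI?T → r4=0xc4
[3] flags=0010 NE?T → r3=0xb8
[4] flags=0011 → (cmp)
[5] flags=0011 EQ?F → skip
[6] flags=0011 LS?F → skip

EXEC = [2,3]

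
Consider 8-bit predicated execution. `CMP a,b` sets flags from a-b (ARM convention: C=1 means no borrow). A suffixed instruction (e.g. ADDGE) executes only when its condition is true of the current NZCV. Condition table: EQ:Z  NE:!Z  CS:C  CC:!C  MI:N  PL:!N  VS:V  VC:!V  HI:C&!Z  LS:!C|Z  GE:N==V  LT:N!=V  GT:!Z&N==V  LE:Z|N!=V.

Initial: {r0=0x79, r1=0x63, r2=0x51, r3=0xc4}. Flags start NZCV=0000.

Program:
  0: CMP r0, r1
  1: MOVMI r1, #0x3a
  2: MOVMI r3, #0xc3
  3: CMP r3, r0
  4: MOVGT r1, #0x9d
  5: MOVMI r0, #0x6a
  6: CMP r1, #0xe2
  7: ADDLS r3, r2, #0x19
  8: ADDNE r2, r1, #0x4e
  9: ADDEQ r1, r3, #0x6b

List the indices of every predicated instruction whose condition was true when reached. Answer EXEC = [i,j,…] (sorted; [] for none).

EXEC = [7,8]

0: ✓ CMP  NZCV=0010
1: · MOVMI
2: · MOVMI
3: ✓ CMP  NZCV=0011
4: · MOVGT
5: · MOVMI
6: ✓ CMP  NZCV=1001
7: ✓ ADDLS  r3←0x6a
8: ✓ ADDNE  r2←0xb1
9: · ADDEQ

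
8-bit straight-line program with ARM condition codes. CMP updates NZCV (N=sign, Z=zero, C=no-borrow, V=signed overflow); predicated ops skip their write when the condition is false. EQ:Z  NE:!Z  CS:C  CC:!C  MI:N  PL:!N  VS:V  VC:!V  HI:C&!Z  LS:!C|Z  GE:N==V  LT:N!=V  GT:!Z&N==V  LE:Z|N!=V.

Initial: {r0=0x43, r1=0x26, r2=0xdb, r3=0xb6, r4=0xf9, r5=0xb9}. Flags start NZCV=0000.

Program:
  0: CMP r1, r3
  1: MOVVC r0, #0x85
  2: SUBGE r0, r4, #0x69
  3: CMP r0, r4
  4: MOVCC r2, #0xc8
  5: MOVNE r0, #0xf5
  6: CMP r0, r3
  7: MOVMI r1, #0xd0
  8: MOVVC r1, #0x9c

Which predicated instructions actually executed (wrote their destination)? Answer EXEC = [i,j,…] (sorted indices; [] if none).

EXEC = [1,2,4,5,8]

[0] flags=0000 → (cmp)
[1] flags=0000 VC?T → r0=0x85
[2] flags=0000 GE?T → r0=0x90
[3] flags=1000 → (cmp)
[4] flags=1000 CC?T → r2=0xc8
[5] flags=1000 NE?T → r0=0xf5
[6] flags=0010 → (cmp)
[7] flags=0010 MI?F → skip
[8] flags=0010 VC?T → r1=0x9c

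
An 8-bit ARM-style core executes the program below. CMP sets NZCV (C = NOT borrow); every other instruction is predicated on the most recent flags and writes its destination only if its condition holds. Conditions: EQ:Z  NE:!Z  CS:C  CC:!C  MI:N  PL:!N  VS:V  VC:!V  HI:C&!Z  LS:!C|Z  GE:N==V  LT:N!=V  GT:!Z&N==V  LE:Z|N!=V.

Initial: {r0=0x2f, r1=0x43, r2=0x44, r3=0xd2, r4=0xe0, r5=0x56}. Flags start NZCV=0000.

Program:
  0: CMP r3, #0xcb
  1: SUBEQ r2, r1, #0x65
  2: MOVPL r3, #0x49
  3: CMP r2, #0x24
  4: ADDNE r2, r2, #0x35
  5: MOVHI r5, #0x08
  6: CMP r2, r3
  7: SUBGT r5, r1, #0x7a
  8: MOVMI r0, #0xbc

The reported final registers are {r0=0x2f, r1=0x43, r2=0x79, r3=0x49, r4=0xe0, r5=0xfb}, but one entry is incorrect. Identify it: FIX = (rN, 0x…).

[0] flags=0010 → (cmp)
[1] flags=0010 EQ?F → skip
[2] flags=0010 PL?T → r3=0x49
[3] flags=0010 → (cmp)
[4] flags=0010 NE?T → r2=0x79
[5] flags=0010 HI?T → r5=0x08
[6] flags=0010 → (cmp)
[7] flags=0010 GT?T → r5=0xc9
[8] flags=0010 MI?F → skip

FIX = (r5, 0xc9)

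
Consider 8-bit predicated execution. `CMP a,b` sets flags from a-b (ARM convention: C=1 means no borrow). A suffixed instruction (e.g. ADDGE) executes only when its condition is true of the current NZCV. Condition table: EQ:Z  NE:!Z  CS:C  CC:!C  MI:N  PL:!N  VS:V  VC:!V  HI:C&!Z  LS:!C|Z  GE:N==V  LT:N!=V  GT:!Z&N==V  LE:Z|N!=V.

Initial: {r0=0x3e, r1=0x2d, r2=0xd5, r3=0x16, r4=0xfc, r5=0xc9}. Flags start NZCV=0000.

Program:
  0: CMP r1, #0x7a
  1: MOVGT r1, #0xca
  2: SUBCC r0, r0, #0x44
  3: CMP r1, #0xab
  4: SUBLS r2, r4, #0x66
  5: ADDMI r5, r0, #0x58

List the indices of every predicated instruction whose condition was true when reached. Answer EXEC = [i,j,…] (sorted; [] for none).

EXEC = [2,4,5]

[0] flags=1000 → (cmp)
[1] flags=1000 GT?F → skip
[2] flags=1000 CC?T → r0=0xfa
[3] flags=1001 → (cmp)
[4] flags=1001 LS?T → r2=0x96
[5] flags=1001 MI?T → r5=0x52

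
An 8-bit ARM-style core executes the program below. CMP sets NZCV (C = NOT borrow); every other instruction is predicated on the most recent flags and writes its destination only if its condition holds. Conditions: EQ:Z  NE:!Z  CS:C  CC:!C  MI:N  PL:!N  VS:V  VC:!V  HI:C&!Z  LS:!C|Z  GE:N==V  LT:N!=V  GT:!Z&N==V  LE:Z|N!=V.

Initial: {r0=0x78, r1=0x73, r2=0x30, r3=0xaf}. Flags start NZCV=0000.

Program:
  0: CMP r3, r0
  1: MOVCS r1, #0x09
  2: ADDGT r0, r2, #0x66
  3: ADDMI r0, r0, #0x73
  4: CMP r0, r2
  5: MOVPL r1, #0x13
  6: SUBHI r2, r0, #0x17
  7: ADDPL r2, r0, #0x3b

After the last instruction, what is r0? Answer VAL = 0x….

VAL = 0x78

[0] flags=0011 → (cmp)
[1] flags=0011 CS?T → r1=0x09
[2] flags=0011 GT?F → skip
[3] flags=0011 MI?F → skip
[4] flags=0010 → (cmp)
[5] flags=0010 PL?T → r1=0x13
[6] flags=0010 HI?T → r2=0x61
[7] flags=0010 PL?T → r2=0xb3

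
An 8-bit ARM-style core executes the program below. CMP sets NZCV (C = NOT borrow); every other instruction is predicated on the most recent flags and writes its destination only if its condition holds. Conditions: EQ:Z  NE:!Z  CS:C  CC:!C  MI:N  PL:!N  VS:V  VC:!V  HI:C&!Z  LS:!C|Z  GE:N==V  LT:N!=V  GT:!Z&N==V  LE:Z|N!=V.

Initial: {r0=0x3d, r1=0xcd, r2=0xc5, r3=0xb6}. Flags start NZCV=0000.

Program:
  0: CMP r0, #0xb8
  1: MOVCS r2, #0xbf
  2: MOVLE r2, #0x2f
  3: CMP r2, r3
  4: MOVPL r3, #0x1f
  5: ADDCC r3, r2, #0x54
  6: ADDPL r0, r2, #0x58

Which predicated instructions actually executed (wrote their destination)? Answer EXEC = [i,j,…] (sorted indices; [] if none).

EXEC = [4,6]

[0] flags=1001 → (cmp)
[1] flags=1001 CS?F → skip
[2] flags=1001 LE?F → skip
[3] flags=0010 → (cmp)
[4] flags=0010 PL?T → r3=0x1f
[5] flags=0010 CC?F → skip
[6] flags=0010 PL?T → r0=0x1d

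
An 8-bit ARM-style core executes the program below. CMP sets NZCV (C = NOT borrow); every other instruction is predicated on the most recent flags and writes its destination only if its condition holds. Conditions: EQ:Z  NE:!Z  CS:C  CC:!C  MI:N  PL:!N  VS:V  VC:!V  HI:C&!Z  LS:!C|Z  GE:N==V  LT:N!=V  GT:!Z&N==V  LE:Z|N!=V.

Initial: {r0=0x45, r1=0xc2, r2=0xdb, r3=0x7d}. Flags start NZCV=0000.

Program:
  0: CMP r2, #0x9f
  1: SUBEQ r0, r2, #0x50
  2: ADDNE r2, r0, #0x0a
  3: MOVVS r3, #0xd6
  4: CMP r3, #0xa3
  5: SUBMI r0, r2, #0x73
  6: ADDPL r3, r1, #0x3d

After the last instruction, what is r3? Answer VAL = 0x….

0: ✓ CMP  NZCV=0010
1: · SUBEQ
2: ✓ ADDNE  r2←0x4f
3: · MOVVS
4: ✓ CMP  NZCV=1001
5: ✓ SUBMI  r0←0xdc
6: · ADDPL

VAL = 0x7d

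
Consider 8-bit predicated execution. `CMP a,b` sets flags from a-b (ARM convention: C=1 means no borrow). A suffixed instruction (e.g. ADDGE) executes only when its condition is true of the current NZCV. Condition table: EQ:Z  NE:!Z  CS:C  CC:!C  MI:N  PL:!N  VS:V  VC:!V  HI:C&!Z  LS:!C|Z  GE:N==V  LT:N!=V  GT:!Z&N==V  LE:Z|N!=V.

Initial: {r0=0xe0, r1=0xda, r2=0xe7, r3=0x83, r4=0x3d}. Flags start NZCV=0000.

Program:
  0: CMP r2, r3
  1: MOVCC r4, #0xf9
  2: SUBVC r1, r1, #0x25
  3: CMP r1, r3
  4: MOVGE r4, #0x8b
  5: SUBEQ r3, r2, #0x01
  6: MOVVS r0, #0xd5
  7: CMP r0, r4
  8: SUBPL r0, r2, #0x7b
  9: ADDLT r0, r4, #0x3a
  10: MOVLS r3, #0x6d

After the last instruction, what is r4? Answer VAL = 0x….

0: ✓ CMP  NZCV=0010
1: · MOVCC
2: ✓ SUBVC  r1←0xb5
3: ✓ CMP  NZCV=0010
4: ✓ MOVGE  r4←0x8b
5: · SUBEQ
6: · MOVVS
7: ✓ CMP  NZCV=0010
8: ✓ SUBPL  r0←0x6c
9: · ADDLT
10: · MOVLS

VAL = 0x8b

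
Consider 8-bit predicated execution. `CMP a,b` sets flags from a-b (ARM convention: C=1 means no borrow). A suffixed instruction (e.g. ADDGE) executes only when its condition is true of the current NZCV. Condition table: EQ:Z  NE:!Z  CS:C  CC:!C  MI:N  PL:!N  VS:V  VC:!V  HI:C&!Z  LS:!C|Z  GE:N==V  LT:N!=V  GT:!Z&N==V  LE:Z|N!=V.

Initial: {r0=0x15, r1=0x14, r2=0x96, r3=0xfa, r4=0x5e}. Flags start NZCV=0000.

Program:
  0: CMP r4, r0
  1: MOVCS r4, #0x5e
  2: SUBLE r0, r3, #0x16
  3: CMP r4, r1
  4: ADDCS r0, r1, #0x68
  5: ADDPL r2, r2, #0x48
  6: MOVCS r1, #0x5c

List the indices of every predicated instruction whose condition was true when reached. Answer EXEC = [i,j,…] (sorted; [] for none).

[0] flags=0010 → (cmp)
[1] flags=0010 CS?T → r4=0x5e
[2] flags=0010 LE?F → skip
[3] flags=0010 → (cmp)
[4] flags=0010 CS?T → r0=0x7c
[5] flags=0010 PL?T → r2=0xde
[6] flags=0010 CS?T → r1=0x5c

EXEC = [1,4,5,6]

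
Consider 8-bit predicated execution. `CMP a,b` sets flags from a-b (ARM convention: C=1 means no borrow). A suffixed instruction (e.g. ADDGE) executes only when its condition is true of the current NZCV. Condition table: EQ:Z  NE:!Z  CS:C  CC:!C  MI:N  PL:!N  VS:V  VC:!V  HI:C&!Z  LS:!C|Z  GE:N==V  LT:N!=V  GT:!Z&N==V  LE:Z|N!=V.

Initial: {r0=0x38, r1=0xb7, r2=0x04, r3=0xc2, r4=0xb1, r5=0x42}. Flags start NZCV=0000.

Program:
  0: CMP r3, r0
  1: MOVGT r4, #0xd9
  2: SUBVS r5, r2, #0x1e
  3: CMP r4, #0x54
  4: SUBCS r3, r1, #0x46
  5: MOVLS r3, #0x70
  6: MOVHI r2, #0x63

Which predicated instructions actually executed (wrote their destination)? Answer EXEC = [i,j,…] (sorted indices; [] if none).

0: ✓ CMP  NZCV=1010
1: · MOVGT
2: · SUBVS
3: ✓ CMP  NZCV=0011
4: ✓ SUBCS  r3←0x71
5: · MOVLS
6: ✓ MOVHI  r2←0x63

EXEC = [4,6]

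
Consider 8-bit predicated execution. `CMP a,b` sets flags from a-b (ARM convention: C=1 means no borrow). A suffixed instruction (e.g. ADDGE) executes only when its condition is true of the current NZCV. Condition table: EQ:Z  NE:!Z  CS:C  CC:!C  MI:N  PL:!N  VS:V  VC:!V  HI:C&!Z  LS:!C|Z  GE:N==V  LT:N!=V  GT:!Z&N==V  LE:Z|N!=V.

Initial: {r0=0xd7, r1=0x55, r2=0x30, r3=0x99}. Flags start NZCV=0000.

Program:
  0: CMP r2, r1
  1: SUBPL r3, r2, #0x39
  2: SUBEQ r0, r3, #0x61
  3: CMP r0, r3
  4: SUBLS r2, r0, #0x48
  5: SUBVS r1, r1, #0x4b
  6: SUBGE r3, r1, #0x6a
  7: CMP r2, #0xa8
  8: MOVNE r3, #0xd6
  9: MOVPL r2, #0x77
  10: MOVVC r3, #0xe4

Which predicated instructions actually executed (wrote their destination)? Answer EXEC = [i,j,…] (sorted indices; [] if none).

0: ✓ CMP  NZCV=1000
1: · SUBPL
2: · SUBEQ
3: ✓ CMP  NZCV=0010
4: · SUBLS
5: · SUBVS
6: ✓ SUBGE  r3←0xeb
7: ✓ CMP  NZCV=1001
8: ✓ MOVNE  r3←0xd6
9: · MOVPL
10: · MOVVC

EXEC = [6,8]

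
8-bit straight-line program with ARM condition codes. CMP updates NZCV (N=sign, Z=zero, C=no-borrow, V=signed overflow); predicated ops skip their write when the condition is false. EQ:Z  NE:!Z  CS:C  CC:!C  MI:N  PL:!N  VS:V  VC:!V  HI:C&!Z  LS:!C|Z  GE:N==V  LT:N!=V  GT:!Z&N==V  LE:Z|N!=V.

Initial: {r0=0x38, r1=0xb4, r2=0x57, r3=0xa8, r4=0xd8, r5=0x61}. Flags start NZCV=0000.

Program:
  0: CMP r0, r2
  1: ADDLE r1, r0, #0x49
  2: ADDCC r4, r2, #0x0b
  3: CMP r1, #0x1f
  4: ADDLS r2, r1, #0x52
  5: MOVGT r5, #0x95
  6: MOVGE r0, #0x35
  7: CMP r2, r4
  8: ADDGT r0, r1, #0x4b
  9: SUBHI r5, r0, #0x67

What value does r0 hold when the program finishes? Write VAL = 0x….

VAL = 0x38

[0] flags=1000 → (cmp)
[1] flags=1000 LE?T → r1=0x81
[2] flags=1000 CC?T → r4=0x62
[3] flags=0011 → (cmp)
[4] flags=0011 LS?F → skip
[5] flags=0011 GT?F → skip
[6] flags=0011 GE?F → skip
[7] flags=1000 → (cmp)
[8] flags=1000 GT?F → skip
[9] flags=1000 HI?F → skip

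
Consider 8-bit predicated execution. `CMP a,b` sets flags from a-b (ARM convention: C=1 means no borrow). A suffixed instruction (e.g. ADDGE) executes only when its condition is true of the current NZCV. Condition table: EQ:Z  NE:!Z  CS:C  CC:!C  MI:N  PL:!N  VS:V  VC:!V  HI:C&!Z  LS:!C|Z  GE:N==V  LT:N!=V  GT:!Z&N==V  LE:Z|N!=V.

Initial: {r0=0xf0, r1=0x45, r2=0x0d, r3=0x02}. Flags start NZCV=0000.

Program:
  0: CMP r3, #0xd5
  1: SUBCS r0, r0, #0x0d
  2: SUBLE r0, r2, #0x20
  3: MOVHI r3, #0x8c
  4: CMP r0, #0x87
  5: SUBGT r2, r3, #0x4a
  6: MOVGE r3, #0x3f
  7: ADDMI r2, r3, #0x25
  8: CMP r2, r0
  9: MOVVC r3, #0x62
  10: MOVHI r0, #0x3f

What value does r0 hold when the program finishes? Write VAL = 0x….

VAL = 0xf0

[0] flags=0000 → (cmp)
[1] flags=0000 CS?F → skip
[2] flags=0000 LE?F → skip
[3] flags=0000 HI?F → skip
[4] flags=0010 → (cmp)
[5] flags=0010 GT?T → r2=0xb8
[6] flags=0010 GE?T → r3=0x3f
[7] flags=0010 MI?F → skip
[8] flags=1000 → (cmp)
[9] flags=1000 VC?T → r3=0x62
[10] flags=1000 HI?F → skip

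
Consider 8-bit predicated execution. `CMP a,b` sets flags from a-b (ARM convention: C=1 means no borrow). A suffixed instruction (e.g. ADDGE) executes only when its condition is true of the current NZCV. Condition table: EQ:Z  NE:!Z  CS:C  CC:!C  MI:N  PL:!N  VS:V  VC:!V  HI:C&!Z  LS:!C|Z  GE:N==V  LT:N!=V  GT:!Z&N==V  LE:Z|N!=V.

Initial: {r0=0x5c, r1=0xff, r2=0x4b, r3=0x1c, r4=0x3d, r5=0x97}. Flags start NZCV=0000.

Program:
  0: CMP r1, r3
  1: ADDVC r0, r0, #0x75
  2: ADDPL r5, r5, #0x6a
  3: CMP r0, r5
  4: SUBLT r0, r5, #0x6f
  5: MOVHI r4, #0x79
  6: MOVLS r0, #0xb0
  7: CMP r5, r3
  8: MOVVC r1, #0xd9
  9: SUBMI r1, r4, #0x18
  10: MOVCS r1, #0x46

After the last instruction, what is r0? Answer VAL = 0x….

VAL = 0xd1

0: ✓ CMP  NZCV=1010
1: ✓ ADDVC  r0←0xd1
2: · ADDPL
3: ✓ CMP  NZCV=0010
4: · SUBLT
5: ✓ MOVHI  r4←0x79
6: · MOVLS
7: ✓ CMP  NZCV=0011
8: · MOVVC
9: · SUBMI
10: ✓ MOVCS  r1←0x46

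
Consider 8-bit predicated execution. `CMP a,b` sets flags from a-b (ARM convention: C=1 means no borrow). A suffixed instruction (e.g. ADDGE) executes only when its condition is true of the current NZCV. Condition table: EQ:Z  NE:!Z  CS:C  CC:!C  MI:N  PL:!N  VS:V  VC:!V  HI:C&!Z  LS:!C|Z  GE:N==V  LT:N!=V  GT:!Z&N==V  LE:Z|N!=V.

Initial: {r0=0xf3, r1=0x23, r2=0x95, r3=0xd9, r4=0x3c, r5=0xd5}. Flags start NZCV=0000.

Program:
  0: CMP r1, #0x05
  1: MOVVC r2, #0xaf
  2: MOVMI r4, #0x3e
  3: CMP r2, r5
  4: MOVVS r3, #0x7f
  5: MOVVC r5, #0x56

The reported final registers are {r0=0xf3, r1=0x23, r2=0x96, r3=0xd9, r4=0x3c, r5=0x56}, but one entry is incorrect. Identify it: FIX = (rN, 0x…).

FIX = (r2, 0xaf)

0: ✓ CMP  NZCV=0010
1: ✓ MOVVC  r2←0xaf
2: · MOVMI
3: ✓ CMP  NZCV=1000
4: · MOVVS
5: ✓ MOVVC  r5←0x56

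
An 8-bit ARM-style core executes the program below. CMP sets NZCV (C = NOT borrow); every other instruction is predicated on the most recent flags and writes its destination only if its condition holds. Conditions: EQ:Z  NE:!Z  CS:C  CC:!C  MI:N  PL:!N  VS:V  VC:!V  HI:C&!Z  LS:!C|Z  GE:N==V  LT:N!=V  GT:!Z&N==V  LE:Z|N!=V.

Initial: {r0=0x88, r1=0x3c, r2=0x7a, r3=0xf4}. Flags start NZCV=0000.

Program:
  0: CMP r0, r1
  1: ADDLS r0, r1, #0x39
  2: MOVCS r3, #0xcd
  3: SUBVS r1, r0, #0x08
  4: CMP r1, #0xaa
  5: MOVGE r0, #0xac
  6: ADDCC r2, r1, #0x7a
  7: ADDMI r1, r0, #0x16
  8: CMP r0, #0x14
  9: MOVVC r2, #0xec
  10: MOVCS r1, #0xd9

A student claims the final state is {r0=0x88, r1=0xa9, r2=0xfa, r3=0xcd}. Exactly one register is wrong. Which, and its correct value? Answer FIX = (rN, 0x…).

FIX = (r1, 0xd9)

0: ✓ CMP  NZCV=0011
1: · ADDLS
2: ✓ MOVCS  r3←0xcd
3: ✓ SUBVS  r1←0x80
4: ✓ CMP  NZCV=1000
5: · MOVGE
6: ✓ ADDCC  r2←0xfa
7: ✓ ADDMI  r1←0x9e
8: ✓ CMP  NZCV=0011
9: · MOVVC
10: ✓ MOVCS  r1←0xd9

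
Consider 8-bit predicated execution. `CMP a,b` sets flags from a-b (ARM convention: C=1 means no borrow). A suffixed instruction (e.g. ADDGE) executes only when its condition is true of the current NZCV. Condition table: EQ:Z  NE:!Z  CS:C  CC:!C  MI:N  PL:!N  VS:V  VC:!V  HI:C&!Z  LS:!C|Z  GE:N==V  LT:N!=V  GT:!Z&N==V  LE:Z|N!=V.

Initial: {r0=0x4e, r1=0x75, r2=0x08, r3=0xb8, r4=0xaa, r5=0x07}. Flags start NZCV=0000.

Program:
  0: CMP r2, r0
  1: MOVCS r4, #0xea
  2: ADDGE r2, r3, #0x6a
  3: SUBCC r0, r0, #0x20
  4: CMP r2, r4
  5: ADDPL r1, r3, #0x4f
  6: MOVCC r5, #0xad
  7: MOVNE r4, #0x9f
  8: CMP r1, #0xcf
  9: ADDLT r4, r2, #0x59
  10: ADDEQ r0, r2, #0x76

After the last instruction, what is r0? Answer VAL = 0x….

VAL = 0x2e

[0] flags=1000 → (cmp)
[1] flags=1000 CS?F → skip
[2] flags=1000 GE?F → skip
[3] flags=1000 CC?T → r0=0x2e
[4] flags=0000 → (cmp)
[5] flags=0000 PL?T → r1=0x07
[6] flags=0000 CC?T → r5=0xad
[7] flags=0000 NE?T → r4=0x9f
[8] flags=0000 → (cmp)
[9] flags=0000 LT?F → skip
[10] flags=0000 EQ?F → skip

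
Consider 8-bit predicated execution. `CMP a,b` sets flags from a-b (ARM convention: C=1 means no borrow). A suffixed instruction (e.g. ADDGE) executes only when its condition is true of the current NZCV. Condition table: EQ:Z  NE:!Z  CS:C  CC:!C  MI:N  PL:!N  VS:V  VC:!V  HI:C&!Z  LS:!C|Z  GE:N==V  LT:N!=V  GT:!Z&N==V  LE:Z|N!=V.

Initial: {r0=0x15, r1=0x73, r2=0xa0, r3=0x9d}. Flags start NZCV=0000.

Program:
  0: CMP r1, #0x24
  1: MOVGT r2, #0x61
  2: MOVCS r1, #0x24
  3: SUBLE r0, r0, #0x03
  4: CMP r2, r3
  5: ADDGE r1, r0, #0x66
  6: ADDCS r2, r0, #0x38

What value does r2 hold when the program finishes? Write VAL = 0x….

VAL = 0x61

0: ✓ CMP  NZCV=0010
1: ✓ MOVGT  r2←0x61
2: ✓ MOVCS  r1←0x24
3: · SUBLE
4: ✓ CMP  NZCV=1001
5: ✓ ADDGE  r1←0x7b
6: · ADDCS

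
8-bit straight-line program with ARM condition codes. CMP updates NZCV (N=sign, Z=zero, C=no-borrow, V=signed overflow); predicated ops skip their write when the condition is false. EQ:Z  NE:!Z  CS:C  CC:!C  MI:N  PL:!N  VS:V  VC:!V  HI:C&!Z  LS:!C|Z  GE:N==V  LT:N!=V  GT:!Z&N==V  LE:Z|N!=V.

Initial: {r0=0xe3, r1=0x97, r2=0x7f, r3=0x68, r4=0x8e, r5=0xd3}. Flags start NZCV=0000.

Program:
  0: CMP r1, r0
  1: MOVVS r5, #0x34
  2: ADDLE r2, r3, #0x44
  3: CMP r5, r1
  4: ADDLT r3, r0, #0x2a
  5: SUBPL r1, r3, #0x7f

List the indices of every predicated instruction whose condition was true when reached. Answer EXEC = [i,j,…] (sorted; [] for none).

[0] flags=1000 → (cmp)
[1] flags=1000 VS?F → skip
[2] flags=1000 LE?T → r2=0xac
[3] flags=0010 → (cmp)
[4] flags=0010 LT?F → skip
[5] flags=0010 PL?T → r1=0xe9

EXEC = [2,5]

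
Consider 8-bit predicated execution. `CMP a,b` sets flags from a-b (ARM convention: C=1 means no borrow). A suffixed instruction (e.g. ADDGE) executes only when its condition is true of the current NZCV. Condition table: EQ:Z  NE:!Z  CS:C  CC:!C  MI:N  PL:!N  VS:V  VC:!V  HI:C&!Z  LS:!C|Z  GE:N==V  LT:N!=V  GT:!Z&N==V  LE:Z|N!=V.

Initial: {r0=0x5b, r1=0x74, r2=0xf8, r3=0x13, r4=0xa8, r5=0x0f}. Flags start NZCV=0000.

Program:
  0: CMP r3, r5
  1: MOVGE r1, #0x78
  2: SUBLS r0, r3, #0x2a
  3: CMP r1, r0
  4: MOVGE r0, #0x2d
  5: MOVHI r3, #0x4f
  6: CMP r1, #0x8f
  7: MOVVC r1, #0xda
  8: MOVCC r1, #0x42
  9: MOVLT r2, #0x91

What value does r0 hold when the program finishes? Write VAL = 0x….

VAL = 0x2d

[0] flags=0010 → (cmp)
[1] flags=0010 GE?T → r1=0x78
[2] flags=0010 LS?F → skip
[3] flags=0010 → (cmp)
[4] flags=0010 GE?T → r0=0x2d
[5] flags=0010 HI?T → r3=0x4f
[6] flags=1001 → (cmp)
[7] flags=1001 VC?F → skip
[8] flags=1001 CC?T → r1=0x42
[9] flags=1001 LT?F → skip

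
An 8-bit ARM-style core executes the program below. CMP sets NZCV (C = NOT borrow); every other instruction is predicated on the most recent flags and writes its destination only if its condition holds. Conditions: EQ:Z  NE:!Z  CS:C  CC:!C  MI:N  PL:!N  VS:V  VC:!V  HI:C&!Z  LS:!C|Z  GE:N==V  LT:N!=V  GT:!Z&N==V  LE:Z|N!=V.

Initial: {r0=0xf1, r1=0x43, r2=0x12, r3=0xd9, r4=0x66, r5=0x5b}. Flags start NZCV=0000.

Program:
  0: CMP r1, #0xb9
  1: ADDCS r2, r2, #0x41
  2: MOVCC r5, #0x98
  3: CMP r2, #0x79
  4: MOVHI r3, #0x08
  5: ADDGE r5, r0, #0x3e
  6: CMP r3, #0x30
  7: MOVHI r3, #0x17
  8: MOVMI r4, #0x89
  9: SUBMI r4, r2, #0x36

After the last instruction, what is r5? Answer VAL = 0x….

VAL = 0x98

[0] flags=1001 → (cmp)
[1] flags=1001 CS?F → skip
[2] flags=1001 CC?T → r5=0x98
[3] flags=1000 → (cmp)
[4] flags=1000 HI?F → skip
[5] flags=1000 GE?F → skip
[6] flags=1010 → (cmp)
[7] flags=1010 HI?T → r3=0x17
[8] flags=1010 MI?T → r4=0x89
[9] flags=1010 MI?T → r4=0xdc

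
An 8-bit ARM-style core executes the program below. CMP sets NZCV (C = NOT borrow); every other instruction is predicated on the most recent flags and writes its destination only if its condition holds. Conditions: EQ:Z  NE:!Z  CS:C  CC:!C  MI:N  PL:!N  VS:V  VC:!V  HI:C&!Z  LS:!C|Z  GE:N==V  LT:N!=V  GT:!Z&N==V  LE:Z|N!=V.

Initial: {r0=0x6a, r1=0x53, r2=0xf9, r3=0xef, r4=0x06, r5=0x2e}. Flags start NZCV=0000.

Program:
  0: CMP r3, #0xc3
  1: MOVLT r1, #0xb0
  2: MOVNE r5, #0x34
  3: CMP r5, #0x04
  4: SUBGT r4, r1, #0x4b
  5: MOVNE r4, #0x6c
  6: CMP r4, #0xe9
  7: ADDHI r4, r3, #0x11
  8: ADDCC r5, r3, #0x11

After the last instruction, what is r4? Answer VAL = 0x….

[0] flags=0010 → (cmp)
[1] flags=0010 LT?F → skip
[2] flags=0010 NE?T → r5=0x34
[3] flags=0010 → (cmp)
[4] flags=0010 GT?T → r4=0x08
[5] flags=0010 NE?T → r4=0x6c
[6] flags=1001 → (cmp)
[7] flags=1001 HI?F → skip
[8] flags=1001 CC?T → r5=0x00

VAL = 0x6c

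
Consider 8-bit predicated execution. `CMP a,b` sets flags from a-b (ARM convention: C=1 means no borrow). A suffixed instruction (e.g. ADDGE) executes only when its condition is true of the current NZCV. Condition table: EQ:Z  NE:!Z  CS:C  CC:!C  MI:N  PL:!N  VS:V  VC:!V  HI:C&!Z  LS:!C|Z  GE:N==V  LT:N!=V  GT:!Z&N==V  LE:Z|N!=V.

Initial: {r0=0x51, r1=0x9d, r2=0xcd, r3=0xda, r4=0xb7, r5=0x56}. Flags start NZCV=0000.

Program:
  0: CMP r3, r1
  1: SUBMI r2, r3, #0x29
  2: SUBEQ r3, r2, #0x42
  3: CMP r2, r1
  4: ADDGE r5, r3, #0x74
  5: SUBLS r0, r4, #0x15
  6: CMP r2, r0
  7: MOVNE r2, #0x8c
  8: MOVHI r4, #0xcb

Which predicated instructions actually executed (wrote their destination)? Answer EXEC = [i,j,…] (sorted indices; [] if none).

EXEC = [4,7,8]

[0] flags=0010 → (cmp)
[1] flags=0010 MI?F → skip
[2] flags=0010 EQ?F → skip
[3] flags=0010 → (cmp)
[4] flags=0010 GE?T → r5=0x4e
[5] flags=0010 LS?F → skip
[6] flags=0011 → (cmp)
[7] flags=0011 NE?T → r2=0x8c
[8] flags=0011 HI?T → r4=0xcb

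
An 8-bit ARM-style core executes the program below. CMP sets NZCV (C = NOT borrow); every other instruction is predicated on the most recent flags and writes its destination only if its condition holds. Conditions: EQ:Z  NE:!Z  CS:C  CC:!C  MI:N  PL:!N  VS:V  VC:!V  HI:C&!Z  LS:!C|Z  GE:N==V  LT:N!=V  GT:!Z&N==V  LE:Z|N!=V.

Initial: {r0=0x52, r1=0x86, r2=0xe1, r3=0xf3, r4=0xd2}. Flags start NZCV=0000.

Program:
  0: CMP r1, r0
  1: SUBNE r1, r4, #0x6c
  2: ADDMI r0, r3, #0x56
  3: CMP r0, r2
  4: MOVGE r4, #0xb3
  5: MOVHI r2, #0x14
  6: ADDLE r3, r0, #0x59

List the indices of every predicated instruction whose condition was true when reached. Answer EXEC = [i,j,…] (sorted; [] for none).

EXEC = [1,4]

[0] flags=0011 → (cmp)
[1] flags=0011 NE?T → r1=0x66
[2] flags=0011 MI?F → skip
[3] flags=0000 → (cmp)
[4] flags=0000 GE?T → r4=0xb3
[5] flags=0000 HI?F → skip
[6] flags=0000 LE?F → skip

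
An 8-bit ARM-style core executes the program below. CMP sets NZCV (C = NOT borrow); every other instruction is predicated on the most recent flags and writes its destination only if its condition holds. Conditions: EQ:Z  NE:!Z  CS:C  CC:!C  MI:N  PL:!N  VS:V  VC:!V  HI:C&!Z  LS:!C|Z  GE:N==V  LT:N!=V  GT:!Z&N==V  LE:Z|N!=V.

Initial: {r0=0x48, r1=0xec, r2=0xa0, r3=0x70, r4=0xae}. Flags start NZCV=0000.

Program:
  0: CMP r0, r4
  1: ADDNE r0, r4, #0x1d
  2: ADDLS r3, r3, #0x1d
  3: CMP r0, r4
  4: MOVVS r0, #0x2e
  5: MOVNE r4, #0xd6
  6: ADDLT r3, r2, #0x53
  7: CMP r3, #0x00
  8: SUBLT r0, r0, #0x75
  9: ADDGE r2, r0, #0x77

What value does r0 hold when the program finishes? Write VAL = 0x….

VAL = 0x56

[0] flags=1001 → (cmp)
[1] flags=1001 NE?T → r0=0xcb
[2] flags=1001 LS?T → r3=0x8d
[3] flags=0010 → (cmp)
[4] flags=0010 VS?F → skip
[5] flags=0010 NE?T → r4=0xd6
[6] flags=0010 LT?F → skip
[7] flags=1010 → (cmp)
[8] flags=1010 LT?T → r0=0x56
[9] flags=1010 GE?F → skip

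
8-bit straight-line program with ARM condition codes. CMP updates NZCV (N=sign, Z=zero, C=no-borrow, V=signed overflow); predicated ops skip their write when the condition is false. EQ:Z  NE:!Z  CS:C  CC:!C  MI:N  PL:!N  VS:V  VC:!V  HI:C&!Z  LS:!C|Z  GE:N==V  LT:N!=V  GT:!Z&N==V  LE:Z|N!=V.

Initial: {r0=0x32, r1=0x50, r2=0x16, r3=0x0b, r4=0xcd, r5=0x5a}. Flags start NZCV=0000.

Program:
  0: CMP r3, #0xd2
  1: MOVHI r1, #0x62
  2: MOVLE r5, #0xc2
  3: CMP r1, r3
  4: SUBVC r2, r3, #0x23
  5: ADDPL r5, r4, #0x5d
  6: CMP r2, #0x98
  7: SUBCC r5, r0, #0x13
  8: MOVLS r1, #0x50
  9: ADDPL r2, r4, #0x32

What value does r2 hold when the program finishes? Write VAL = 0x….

0: ✓ CMP  NZCV=0000
1: · MOVHI
2: · MOVLE
3: ✓ CMP  NZCV=0010
4: ✓ SUBVC  r2←0xe8
5: ✓ ADDPL  r5←0x2a
6: ✓ CMP  NZCV=0010
7: · SUBCC
8: · MOVLS
9: ✓ ADDPL  r2←0xff

VAL = 0xff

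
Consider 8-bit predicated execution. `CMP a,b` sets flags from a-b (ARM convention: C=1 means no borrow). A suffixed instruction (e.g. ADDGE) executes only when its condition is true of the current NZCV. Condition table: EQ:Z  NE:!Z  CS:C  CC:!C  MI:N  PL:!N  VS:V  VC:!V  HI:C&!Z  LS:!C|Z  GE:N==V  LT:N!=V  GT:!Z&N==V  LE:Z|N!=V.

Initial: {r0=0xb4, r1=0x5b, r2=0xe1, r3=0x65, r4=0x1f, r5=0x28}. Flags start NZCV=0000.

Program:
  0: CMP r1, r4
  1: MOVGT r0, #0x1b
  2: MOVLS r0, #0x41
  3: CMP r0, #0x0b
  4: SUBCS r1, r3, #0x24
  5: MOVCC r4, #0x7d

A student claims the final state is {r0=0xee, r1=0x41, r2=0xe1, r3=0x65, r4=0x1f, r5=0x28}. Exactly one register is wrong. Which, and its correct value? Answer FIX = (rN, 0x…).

FIX = (r0, 0x1b)

0: ✓ CMP  NZCV=0010
1: ✓ MOVGT  r0←0x1b
2: · MOVLS
3: ✓ CMP  NZCV=0010
4: ✓ SUBCS  r1←0x41
5: · MOVCC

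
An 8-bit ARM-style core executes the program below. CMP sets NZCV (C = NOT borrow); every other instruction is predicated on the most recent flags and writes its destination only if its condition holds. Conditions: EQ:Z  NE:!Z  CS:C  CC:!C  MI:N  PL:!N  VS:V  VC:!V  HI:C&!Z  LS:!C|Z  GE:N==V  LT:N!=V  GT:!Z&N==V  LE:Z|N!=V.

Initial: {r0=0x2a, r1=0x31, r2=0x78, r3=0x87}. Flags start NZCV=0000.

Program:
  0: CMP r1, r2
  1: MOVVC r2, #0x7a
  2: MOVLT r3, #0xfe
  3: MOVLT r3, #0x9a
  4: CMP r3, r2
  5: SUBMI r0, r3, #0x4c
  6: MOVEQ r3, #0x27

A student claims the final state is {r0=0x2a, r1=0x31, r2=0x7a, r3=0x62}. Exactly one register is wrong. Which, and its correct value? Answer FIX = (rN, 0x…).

[0] flags=1000 → (cmp)
[1] flags=1000 VC?T → r2=0x7a
[2] flags=1000 LT?T → r3=0xfe
[3] flags=1000 LT?T → r3=0x9a
[4] flags=0011 → (cmp)
[5] flags=0011 MI?F → skip
[6] flags=0011 EQ?F → skip

FIX = (r3, 0x9a)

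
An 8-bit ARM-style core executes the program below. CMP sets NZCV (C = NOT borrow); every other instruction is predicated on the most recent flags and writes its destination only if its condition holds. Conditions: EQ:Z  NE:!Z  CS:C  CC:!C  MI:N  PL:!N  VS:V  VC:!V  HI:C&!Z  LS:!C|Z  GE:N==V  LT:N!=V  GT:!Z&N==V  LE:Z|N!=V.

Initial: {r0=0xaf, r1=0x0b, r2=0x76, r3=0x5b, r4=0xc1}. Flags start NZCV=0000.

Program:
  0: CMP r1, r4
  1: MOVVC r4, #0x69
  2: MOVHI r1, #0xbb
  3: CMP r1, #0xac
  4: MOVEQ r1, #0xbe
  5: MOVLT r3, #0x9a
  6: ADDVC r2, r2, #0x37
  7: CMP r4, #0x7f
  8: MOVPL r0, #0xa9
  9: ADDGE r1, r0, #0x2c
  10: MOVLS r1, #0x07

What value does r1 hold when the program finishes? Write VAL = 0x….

VAL = 0x07

[0] flags=0000 → (cmp)
[1] flags=0000 VC?T → r4=0x69
[2] flags=0000 HI?F → skip
[3] flags=0000 → (cmp)
[4] flags=0000 EQ?F → skip
[5] flags=0000 LT?F → skip
[6] flags=0000 VC?T → r2=0xad
[7] flags=1000 → (cmp)
[8] flags=1000 PL?F → skip
[9] flags=1000 GE?F → skip
[10] flags=1000 LS?T → r1=0x07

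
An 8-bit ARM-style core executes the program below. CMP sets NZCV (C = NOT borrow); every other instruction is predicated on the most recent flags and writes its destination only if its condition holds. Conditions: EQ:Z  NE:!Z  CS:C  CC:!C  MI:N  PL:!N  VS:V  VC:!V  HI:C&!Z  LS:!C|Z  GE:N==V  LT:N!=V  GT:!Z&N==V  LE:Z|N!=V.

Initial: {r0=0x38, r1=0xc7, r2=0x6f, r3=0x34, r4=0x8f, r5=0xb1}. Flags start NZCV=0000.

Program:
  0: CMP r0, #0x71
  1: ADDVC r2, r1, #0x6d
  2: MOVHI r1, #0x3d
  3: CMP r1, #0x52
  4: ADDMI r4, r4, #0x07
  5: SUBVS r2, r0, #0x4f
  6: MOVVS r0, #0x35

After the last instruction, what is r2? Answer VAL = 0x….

VAL = 0xe9

0: ✓ CMP  NZCV=1000
1: ✓ ADDVC  r2←0x34
2: · MOVHI
3: ✓ CMP  NZCV=0011
4: · ADDMI
5: ✓ SUBVS  r2←0xe9
6: ✓ MOVVS  r0←0x35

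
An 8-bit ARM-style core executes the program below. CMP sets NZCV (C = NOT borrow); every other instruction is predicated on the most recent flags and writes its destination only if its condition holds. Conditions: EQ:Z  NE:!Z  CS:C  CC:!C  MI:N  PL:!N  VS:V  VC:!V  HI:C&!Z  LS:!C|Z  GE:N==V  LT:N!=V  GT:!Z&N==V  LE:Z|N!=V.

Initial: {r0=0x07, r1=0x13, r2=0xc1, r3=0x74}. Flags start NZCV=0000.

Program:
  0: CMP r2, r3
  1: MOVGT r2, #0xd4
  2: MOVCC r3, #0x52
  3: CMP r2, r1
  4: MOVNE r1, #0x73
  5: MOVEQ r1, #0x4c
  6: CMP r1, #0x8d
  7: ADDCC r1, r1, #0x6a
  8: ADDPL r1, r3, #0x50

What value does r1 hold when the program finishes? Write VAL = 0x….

0: ✓ CMP  NZCV=0011
1: · MOVGT
2: · MOVCC
3: ✓ CMP  NZCV=1010
4: ✓ MOVNE  r1←0x73
5: · MOVEQ
6: ✓ CMP  NZCV=1001
7: ✓ ADDCC  r1←0xdd
8: · ADDPL

VAL = 0xdd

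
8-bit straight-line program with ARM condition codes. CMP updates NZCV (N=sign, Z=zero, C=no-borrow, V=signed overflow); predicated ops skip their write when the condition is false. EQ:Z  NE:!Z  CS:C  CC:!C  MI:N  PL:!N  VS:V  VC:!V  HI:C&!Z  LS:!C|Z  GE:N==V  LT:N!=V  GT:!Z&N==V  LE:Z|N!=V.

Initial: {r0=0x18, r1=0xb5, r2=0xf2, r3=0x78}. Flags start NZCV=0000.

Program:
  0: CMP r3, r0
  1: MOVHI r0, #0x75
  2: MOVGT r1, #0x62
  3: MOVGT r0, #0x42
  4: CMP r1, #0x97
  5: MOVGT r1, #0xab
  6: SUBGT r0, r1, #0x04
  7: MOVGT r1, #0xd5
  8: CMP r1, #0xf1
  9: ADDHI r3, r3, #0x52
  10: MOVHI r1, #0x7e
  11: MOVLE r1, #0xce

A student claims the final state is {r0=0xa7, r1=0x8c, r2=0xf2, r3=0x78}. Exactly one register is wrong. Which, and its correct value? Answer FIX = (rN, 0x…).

0: ✓ CMP  NZCV=0010
1: ✓ MOVHI  r0←0x75
2: ✓ MOVGT  r1←0x62
3: ✓ MOVGT  r0←0x42
4: ✓ CMP  NZCV=1001
5: ✓ MOVGT  r1←0xab
6: ✓ SUBGT  r0←0xa7
7: ✓ MOVGT  r1←0xd5
8: ✓ CMP  NZCV=1000
9: · ADDHI
10: · MOVHI
11: ✓ MOVLE  r1←0xce

FIX = (r1, 0xce)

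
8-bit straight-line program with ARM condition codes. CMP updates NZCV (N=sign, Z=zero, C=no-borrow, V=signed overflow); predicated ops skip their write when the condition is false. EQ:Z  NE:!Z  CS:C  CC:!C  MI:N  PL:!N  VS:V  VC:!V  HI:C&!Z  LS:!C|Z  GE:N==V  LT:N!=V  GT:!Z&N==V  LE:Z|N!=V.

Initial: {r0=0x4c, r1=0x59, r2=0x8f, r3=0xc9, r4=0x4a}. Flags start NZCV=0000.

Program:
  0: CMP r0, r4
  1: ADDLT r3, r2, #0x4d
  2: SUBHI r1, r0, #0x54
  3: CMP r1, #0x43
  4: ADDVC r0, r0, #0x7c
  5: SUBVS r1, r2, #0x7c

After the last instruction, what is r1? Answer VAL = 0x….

0: ✓ CMP  NZCV=0010
1: · ADDLT
2: ✓ SUBHI  r1←0xf8
3: ✓ CMP  NZCV=1010
4: ✓ ADDVC  r0←0xc8
5: · SUBVS

VAL = 0xf8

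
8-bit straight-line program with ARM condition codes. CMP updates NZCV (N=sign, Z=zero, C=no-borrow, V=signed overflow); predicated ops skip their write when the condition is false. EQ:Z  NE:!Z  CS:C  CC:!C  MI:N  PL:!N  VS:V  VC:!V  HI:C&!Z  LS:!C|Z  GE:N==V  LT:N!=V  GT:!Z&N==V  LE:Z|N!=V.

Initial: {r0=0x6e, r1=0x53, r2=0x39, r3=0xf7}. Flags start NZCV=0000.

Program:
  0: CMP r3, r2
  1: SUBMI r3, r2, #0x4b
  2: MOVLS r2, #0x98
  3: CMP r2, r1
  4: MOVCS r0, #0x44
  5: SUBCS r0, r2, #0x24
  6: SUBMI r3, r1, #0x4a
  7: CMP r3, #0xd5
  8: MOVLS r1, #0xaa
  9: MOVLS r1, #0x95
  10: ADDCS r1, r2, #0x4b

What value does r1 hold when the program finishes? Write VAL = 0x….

[0] flags=1010 → (cmp)
[1] flags=1010 MI?T → r3=0xee
[2] flags=1010 LS?F → skip
[3] flags=1000 → (cmp)
[4] flags=1000 CS?F → skip
[5] flags=1000 CS?F → skip
[6] flags=1000 MI?T → r3=0x09
[7] flags=0000 → (cmp)
[8] flags=0000 LS?T → r1=0xaa
[9] flags=0000 LS?T → r1=0x95
[10] flags=0000 CS?F → skip

VAL = 0x95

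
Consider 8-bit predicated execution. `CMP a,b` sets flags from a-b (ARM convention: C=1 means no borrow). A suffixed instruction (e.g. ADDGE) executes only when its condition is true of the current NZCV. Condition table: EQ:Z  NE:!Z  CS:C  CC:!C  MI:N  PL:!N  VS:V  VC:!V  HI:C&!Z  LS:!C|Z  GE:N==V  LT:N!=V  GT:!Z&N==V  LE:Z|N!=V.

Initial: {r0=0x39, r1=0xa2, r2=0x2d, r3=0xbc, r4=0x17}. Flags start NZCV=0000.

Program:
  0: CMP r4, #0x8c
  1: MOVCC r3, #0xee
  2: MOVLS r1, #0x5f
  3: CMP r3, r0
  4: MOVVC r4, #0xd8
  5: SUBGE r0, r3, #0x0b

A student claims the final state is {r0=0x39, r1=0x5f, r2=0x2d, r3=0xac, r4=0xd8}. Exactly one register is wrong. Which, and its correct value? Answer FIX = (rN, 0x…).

FIX = (r3, 0xee)

0: ✓ CMP  NZCV=1001
1: ✓ MOVCC  r3←0xee
2: ✓ MOVLS  r1←0x5f
3: ✓ CMP  NZCV=1010
4: ✓ MOVVC  r4←0xd8
5: · SUBGE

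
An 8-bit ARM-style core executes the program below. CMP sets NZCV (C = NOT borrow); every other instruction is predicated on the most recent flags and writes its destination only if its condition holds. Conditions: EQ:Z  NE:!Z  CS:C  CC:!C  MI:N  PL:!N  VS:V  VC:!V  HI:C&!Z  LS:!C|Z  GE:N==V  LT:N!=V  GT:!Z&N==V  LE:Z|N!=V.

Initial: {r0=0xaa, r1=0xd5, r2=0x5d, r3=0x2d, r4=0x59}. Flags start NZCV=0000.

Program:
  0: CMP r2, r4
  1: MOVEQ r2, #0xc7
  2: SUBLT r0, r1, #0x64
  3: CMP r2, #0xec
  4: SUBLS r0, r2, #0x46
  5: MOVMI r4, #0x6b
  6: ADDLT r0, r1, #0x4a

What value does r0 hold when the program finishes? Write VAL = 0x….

VAL = 0x17

[0] flags=0010 → (cmp)
[1] flags=0010 EQ?F → skip
[2] flags=0010 LT?F → skip
[3] flags=0000 → (cmp)
[4] flags=0000 LS?T → r0=0x17
[5] flags=0000 MI?F → skip
[6] flags=0000 LT?F → skip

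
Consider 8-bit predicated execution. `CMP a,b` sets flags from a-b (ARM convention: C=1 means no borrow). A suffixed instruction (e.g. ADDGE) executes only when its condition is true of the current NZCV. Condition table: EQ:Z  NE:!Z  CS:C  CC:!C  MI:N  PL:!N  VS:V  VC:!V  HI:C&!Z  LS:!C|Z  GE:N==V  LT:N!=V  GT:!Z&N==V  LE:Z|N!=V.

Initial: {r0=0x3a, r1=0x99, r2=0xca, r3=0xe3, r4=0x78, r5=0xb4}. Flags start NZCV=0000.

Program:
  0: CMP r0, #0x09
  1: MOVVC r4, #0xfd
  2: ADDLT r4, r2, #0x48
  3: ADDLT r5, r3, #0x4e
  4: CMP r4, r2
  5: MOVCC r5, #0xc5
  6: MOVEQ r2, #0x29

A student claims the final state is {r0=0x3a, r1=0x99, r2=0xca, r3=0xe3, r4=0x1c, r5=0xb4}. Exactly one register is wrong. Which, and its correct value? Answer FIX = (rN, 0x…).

[0] flags=0010 → (cmp)
[1] flags=0010 VC?T → r4=0xfd
[2] flags=0010 LT?F → skip
[3] flags=0010 LT?F → skip
[4] flags=0010 → (cmp)
[5] flags=0010 CC?F → skip
[6] flags=0010 EQ?F → skip

FIX = (r4, 0xfd)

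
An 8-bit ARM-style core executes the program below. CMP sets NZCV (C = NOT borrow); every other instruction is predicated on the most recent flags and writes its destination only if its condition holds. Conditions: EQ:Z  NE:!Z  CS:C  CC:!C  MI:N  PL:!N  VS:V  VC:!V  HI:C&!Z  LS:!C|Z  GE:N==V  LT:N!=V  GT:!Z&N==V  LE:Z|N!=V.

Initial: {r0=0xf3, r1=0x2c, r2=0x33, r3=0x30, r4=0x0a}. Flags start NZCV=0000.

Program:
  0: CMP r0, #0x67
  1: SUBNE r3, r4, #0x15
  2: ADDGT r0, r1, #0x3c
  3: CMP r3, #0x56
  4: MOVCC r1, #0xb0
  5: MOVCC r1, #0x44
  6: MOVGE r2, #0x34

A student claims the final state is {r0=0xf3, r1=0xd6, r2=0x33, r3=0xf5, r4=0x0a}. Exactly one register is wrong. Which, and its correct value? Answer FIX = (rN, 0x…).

FIX = (r1, 0x2c)

0: ✓ CMP  NZCV=1010
1: ✓ SUBNE  r3←0xf5
2: · ADDGT
3: ✓ CMP  NZCV=1010
4: · MOVCC
5: · MOVCC
6: · MOVGE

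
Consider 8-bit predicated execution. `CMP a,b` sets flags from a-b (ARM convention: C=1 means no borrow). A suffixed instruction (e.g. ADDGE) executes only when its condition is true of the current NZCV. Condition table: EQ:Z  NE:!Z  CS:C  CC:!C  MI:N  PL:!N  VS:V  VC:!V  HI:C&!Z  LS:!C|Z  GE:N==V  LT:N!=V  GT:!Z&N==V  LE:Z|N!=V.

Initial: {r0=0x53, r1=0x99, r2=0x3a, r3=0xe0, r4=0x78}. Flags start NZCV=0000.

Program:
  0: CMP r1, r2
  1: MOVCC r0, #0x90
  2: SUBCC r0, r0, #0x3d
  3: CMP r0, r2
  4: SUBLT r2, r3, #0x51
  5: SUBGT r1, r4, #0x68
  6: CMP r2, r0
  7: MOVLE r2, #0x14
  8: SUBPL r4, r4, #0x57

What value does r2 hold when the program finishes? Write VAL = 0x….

VAL = 0x14

0: ✓ CMP  NZCV=0011
1: · MOVCC
2: · SUBCC
3: ✓ CMP  NZCV=0010
4: · SUBLT
5: ✓ SUBGT  r1←0x10
6: ✓ CMP  NZCV=1000
7: ✓ MOVLE  r2←0x14
8: · SUBPL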